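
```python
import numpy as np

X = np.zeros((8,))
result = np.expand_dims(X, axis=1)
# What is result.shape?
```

(8, 1)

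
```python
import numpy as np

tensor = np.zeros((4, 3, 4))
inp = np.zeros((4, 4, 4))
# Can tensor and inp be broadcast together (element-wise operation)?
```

No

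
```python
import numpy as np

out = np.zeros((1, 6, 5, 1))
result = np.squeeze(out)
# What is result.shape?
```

(6, 5)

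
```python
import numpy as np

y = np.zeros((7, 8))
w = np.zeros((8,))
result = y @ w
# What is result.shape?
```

(7,)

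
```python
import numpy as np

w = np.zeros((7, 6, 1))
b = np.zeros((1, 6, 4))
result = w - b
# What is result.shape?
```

(7, 6, 4)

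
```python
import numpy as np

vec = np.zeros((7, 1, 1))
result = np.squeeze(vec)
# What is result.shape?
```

(7,)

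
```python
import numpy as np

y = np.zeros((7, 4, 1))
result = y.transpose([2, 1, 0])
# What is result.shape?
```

(1, 4, 7)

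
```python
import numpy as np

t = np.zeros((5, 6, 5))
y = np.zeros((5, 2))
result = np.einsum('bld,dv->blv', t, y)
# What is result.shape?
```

(5, 6, 2)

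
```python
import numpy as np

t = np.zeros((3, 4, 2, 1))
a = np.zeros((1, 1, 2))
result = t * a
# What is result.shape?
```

(3, 4, 2, 2)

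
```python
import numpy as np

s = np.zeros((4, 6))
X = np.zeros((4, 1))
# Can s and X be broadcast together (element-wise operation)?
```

Yes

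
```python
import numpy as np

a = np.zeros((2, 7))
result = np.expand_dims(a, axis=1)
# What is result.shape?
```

(2, 1, 7)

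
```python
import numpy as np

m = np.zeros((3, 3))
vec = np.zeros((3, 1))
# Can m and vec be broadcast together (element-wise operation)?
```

Yes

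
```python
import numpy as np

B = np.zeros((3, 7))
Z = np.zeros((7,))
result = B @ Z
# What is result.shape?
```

(3,)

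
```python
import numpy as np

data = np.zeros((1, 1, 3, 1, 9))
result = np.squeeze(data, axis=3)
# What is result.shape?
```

(1, 1, 3, 9)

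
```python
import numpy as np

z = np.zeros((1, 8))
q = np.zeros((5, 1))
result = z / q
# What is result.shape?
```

(5, 8)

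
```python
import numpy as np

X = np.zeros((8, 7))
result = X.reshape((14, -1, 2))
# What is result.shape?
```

(14, 2, 2)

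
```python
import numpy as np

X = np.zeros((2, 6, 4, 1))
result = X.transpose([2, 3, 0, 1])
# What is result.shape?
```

(4, 1, 2, 6)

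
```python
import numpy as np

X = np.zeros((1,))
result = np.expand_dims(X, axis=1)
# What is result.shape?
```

(1, 1)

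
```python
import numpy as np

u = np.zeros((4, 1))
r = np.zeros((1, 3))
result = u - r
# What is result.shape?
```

(4, 3)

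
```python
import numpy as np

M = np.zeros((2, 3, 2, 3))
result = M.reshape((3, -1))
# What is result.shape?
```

(3, 12)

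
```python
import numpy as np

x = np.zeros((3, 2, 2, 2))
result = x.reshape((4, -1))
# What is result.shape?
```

(4, 6)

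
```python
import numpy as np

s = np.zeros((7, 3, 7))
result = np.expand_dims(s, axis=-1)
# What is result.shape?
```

(7, 3, 7, 1)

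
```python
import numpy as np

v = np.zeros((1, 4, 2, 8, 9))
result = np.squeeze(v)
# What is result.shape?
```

(4, 2, 8, 9)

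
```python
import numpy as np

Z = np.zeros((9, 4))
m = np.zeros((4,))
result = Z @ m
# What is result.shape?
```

(9,)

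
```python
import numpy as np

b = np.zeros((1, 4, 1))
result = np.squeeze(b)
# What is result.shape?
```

(4,)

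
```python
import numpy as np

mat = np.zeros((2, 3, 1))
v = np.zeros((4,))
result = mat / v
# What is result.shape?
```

(2, 3, 4)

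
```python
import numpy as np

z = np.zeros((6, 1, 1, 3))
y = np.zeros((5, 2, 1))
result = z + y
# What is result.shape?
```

(6, 5, 2, 3)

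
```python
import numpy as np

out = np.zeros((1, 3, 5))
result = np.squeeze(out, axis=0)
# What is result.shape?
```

(3, 5)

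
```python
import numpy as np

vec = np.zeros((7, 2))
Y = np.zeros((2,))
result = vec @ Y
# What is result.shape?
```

(7,)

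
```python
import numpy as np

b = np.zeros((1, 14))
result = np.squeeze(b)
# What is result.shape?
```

(14,)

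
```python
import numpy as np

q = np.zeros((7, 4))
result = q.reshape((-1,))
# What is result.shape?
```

(28,)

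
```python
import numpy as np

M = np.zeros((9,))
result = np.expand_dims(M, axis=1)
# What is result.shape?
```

(9, 1)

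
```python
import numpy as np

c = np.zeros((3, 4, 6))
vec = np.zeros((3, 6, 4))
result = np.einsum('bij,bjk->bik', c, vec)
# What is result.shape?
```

(3, 4, 4)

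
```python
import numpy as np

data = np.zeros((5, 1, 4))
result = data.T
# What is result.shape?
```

(4, 1, 5)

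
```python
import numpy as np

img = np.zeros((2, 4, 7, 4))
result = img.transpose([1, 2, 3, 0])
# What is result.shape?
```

(4, 7, 4, 2)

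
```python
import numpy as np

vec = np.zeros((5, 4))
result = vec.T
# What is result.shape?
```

(4, 5)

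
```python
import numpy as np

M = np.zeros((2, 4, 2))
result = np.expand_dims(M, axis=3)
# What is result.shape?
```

(2, 4, 2, 1)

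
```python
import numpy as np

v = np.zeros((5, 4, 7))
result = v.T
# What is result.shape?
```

(7, 4, 5)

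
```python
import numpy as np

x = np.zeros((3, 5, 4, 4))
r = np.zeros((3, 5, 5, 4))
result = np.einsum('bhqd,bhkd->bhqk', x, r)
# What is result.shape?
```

(3, 5, 4, 5)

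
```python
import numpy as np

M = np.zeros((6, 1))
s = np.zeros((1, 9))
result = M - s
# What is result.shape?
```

(6, 9)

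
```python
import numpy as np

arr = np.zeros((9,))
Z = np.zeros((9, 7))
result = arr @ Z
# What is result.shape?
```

(7,)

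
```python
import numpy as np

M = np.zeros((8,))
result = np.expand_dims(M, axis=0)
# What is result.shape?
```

(1, 8)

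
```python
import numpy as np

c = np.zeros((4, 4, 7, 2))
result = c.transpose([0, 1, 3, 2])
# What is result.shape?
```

(4, 4, 2, 7)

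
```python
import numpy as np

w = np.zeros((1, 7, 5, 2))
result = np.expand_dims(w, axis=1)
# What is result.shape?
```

(1, 1, 7, 5, 2)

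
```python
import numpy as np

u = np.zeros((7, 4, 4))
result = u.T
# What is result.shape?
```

(4, 4, 7)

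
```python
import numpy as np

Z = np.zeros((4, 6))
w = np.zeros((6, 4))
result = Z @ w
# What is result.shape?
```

(4, 4)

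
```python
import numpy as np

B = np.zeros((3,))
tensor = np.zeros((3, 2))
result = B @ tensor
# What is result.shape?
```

(2,)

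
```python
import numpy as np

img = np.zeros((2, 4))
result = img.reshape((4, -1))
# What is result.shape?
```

(4, 2)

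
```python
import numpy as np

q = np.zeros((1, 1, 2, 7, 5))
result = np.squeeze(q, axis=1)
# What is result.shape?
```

(1, 2, 7, 5)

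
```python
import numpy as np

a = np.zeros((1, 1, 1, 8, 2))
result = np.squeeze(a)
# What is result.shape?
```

(8, 2)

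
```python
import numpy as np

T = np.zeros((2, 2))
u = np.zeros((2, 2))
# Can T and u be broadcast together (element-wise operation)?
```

Yes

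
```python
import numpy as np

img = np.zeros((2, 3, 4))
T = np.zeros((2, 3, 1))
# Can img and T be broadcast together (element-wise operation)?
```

Yes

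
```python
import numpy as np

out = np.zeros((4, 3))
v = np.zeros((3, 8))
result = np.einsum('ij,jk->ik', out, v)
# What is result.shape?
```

(4, 8)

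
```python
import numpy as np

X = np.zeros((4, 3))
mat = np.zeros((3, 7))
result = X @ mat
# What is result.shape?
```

(4, 7)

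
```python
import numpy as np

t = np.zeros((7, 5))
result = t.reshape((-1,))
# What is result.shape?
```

(35,)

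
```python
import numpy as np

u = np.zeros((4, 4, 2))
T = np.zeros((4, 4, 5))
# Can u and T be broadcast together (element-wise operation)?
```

No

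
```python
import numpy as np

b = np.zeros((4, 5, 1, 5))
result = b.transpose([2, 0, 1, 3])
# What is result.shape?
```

(1, 4, 5, 5)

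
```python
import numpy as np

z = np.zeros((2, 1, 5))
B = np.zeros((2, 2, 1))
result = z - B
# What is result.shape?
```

(2, 2, 5)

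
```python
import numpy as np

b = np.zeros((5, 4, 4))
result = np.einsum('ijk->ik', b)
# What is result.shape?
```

(5, 4)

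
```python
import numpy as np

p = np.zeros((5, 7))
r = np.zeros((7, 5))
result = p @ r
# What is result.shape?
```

(5, 5)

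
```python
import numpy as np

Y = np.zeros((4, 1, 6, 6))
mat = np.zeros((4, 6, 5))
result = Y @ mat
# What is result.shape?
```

(4, 4, 6, 5)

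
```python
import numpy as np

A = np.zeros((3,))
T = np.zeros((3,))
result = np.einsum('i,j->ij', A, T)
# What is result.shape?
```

(3, 3)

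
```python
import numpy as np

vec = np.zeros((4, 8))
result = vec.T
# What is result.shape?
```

(8, 4)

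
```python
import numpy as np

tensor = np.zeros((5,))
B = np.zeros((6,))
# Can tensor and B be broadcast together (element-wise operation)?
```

No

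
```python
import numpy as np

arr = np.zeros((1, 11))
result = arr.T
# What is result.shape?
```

(11, 1)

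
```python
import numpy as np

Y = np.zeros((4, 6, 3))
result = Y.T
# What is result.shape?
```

(3, 6, 4)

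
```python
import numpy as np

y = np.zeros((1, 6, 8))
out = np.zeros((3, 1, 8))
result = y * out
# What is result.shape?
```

(3, 6, 8)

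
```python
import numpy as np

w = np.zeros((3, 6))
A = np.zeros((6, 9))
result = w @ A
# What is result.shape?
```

(3, 9)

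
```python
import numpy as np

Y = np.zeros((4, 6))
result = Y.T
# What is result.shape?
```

(6, 4)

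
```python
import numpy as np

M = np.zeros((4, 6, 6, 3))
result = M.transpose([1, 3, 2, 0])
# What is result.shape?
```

(6, 3, 6, 4)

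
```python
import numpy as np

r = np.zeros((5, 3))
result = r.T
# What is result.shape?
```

(3, 5)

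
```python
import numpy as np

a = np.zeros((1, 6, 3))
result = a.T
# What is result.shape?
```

(3, 6, 1)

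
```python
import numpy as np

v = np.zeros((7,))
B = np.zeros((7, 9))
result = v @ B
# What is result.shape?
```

(9,)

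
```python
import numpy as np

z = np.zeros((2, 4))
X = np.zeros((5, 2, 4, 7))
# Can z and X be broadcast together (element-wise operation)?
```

No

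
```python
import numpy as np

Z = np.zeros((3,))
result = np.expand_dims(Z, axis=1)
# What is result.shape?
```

(3, 1)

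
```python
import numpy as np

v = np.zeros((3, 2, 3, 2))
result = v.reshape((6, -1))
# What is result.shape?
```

(6, 6)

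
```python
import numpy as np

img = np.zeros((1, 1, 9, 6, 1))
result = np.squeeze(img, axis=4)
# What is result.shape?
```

(1, 1, 9, 6)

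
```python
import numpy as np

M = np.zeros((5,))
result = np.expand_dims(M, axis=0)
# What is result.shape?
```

(1, 5)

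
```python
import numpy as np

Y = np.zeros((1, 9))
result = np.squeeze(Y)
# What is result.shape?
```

(9,)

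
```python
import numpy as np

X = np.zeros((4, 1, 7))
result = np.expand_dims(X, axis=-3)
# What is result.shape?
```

(4, 1, 1, 7)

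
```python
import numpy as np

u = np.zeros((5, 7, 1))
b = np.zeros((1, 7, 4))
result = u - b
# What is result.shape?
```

(5, 7, 4)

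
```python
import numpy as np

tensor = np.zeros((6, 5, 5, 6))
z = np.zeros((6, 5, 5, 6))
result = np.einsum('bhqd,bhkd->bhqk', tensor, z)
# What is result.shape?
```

(6, 5, 5, 5)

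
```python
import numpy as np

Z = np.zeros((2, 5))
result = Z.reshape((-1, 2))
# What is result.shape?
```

(5, 2)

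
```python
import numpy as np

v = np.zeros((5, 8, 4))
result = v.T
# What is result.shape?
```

(4, 8, 5)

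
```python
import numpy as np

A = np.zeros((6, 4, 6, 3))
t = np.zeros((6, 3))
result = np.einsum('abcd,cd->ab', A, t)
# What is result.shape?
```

(6, 4)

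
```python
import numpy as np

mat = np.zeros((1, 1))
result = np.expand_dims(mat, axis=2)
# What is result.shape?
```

(1, 1, 1)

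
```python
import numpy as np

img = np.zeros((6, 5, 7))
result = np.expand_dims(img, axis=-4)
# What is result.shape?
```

(1, 6, 5, 7)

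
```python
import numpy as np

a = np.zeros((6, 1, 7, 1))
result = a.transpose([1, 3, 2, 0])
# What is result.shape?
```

(1, 1, 7, 6)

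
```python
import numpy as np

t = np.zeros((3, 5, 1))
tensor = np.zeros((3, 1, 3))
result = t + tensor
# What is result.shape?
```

(3, 5, 3)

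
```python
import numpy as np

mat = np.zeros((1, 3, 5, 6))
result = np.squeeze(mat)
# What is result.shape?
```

(3, 5, 6)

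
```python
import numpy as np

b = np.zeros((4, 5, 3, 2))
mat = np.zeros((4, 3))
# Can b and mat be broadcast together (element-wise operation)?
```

No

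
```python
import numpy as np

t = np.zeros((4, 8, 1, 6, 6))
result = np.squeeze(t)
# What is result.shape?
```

(4, 8, 6, 6)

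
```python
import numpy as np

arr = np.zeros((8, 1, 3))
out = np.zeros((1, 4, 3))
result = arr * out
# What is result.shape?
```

(8, 4, 3)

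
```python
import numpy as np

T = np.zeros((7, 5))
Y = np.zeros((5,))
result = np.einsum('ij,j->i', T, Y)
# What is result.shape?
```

(7,)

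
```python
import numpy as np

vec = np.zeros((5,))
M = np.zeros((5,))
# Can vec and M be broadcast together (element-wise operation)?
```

Yes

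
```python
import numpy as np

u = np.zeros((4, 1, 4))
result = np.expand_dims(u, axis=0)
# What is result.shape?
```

(1, 4, 1, 4)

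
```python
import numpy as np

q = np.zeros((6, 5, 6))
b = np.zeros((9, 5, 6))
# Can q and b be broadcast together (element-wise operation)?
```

No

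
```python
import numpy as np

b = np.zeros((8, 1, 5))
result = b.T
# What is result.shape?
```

(5, 1, 8)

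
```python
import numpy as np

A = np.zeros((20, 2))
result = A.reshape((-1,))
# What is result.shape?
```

(40,)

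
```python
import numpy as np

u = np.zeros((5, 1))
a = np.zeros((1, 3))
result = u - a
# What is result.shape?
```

(5, 3)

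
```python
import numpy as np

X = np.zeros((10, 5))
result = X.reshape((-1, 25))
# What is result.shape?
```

(2, 25)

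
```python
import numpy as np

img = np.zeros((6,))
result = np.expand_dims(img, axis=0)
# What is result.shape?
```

(1, 6)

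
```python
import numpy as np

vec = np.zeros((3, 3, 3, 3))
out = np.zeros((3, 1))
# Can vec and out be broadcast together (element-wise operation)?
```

Yes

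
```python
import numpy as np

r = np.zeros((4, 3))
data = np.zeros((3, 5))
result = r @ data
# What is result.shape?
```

(4, 5)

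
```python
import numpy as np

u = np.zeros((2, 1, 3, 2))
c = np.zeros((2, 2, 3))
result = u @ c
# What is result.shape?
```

(2, 2, 3, 3)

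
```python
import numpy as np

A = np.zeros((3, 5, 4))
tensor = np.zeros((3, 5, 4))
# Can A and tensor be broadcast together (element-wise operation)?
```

Yes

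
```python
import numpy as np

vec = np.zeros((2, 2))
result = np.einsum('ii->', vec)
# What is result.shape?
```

()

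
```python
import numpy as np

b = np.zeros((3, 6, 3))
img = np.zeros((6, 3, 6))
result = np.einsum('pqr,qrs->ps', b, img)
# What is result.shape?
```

(3, 6)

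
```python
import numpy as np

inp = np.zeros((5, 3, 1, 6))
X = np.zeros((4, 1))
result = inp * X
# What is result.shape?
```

(5, 3, 4, 6)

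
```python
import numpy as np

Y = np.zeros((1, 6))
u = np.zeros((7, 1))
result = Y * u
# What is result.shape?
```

(7, 6)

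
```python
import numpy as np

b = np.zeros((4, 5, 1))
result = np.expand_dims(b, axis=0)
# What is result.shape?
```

(1, 4, 5, 1)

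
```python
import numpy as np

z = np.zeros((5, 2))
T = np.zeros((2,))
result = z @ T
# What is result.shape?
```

(5,)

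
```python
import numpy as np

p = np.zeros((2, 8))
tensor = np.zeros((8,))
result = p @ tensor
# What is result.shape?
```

(2,)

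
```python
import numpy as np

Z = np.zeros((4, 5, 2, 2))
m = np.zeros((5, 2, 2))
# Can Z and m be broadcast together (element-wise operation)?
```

Yes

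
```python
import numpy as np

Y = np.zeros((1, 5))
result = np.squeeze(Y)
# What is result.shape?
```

(5,)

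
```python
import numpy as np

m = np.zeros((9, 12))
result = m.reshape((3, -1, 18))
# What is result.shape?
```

(3, 2, 18)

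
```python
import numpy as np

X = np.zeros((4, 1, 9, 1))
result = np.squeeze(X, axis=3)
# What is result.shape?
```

(4, 1, 9)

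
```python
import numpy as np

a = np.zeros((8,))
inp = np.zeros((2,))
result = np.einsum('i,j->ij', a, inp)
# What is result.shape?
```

(8, 2)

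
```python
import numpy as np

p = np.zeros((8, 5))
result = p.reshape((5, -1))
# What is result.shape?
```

(5, 8)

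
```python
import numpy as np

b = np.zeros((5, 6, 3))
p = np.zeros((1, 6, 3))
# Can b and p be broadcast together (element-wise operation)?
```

Yes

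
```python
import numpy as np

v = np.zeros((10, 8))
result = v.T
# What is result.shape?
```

(8, 10)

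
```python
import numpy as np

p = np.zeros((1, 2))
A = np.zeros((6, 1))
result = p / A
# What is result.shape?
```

(6, 2)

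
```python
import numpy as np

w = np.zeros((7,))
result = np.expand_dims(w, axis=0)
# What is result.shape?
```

(1, 7)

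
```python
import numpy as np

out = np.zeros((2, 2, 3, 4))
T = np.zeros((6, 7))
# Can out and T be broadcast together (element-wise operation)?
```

No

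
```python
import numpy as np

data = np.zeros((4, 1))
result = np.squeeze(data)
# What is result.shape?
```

(4,)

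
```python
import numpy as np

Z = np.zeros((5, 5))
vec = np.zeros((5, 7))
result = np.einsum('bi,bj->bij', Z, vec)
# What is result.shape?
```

(5, 5, 7)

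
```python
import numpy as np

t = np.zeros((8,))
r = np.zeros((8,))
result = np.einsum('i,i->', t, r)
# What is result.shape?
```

()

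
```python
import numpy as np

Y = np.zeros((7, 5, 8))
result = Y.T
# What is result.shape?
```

(8, 5, 7)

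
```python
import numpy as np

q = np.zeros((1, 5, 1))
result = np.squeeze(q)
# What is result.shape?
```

(5,)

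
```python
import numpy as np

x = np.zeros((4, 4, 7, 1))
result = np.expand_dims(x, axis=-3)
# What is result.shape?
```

(4, 4, 1, 7, 1)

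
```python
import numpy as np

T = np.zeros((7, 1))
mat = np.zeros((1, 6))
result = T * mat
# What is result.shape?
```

(7, 6)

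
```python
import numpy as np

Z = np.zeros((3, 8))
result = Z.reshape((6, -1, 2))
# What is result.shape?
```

(6, 2, 2)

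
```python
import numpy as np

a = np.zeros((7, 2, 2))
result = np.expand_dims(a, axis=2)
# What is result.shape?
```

(7, 2, 1, 2)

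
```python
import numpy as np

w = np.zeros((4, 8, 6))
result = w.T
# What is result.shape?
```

(6, 8, 4)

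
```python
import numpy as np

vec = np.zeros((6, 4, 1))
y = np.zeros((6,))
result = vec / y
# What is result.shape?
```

(6, 4, 6)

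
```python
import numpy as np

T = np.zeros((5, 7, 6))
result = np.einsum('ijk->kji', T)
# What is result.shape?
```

(6, 7, 5)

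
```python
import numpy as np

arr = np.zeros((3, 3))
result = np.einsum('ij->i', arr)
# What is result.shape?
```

(3,)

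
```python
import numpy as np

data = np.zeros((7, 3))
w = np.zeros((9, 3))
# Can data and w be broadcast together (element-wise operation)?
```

No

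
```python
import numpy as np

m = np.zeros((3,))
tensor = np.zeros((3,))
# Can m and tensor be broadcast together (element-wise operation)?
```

Yes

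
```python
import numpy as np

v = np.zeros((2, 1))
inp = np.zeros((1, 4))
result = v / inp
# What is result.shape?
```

(2, 4)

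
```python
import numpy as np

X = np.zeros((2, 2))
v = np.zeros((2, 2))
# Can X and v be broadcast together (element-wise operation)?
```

Yes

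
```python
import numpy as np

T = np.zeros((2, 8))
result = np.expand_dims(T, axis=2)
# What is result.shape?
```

(2, 8, 1)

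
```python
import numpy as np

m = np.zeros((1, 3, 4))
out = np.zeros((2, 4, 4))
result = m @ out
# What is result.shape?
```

(2, 3, 4)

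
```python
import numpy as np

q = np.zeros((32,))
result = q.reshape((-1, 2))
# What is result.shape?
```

(16, 2)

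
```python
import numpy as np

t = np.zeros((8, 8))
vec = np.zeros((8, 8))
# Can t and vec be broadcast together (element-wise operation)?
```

Yes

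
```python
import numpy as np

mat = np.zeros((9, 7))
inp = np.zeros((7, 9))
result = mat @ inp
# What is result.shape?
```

(9, 9)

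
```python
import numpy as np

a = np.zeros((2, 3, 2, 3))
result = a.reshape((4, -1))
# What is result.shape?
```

(4, 9)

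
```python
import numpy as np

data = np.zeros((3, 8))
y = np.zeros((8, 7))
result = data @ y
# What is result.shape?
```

(3, 7)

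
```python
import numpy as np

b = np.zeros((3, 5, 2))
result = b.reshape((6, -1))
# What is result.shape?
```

(6, 5)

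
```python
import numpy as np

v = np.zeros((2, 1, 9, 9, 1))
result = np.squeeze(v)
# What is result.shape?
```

(2, 9, 9)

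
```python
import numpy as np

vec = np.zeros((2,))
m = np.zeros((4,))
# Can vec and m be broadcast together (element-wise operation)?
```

No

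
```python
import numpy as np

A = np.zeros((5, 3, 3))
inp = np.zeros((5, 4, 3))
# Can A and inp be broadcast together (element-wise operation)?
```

No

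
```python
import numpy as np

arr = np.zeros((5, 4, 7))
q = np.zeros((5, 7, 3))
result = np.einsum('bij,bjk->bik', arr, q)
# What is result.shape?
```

(5, 4, 3)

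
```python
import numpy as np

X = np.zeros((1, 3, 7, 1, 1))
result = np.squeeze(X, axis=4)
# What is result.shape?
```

(1, 3, 7, 1)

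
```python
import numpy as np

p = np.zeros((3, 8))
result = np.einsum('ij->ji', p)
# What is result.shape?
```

(8, 3)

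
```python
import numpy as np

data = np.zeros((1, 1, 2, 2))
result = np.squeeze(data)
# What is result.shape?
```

(2, 2)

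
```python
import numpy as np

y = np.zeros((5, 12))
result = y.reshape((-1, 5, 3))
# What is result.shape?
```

(4, 5, 3)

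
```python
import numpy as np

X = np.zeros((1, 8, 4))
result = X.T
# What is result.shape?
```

(4, 8, 1)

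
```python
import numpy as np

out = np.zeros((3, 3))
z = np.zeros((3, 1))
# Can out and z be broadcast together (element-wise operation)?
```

Yes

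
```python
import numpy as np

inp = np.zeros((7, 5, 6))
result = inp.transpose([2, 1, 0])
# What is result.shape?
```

(6, 5, 7)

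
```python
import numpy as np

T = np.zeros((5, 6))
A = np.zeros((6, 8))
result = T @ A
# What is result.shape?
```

(5, 8)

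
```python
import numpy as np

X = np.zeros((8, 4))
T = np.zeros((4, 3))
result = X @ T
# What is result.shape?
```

(8, 3)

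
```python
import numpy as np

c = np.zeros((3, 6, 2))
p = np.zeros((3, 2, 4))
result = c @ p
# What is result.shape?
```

(3, 6, 4)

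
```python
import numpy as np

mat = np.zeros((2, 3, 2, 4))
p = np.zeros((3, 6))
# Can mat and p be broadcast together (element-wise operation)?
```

No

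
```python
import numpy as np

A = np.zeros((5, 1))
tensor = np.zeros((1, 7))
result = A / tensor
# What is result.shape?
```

(5, 7)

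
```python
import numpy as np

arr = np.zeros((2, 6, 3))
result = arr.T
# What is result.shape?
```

(3, 6, 2)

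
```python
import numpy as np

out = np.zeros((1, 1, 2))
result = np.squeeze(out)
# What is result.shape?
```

(2,)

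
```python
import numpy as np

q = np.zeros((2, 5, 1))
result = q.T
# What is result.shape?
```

(1, 5, 2)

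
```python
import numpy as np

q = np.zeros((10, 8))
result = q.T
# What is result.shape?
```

(8, 10)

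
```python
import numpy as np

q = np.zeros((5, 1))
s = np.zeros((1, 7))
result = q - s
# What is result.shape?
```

(5, 7)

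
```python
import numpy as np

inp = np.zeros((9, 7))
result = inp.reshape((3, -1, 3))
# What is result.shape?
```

(3, 7, 3)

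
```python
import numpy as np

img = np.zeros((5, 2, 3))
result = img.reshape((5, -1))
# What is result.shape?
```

(5, 6)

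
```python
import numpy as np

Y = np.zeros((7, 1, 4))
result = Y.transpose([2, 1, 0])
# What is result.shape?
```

(4, 1, 7)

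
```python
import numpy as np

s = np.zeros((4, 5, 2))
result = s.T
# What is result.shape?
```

(2, 5, 4)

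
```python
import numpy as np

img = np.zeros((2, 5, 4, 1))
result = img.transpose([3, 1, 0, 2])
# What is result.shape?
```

(1, 5, 2, 4)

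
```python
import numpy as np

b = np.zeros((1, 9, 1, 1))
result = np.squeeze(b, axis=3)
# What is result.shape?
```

(1, 9, 1)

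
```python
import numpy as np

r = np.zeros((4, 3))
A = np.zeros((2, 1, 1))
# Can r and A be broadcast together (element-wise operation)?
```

Yes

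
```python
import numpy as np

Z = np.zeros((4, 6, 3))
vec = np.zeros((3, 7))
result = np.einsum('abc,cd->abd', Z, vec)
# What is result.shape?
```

(4, 6, 7)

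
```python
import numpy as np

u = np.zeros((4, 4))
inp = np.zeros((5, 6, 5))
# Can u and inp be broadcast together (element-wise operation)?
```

No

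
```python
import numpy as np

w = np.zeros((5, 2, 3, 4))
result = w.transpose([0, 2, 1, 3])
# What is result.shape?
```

(5, 3, 2, 4)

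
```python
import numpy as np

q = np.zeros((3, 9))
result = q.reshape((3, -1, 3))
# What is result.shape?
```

(3, 3, 3)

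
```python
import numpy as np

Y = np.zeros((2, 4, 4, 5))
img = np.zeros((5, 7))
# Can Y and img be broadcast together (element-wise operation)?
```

No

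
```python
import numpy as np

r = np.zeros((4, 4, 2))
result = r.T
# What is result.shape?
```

(2, 4, 4)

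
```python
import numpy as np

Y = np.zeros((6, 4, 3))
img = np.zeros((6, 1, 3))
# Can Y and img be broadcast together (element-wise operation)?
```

Yes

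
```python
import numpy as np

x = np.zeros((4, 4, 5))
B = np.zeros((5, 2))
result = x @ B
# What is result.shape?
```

(4, 4, 2)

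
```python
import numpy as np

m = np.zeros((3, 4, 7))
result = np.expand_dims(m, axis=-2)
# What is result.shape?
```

(3, 4, 1, 7)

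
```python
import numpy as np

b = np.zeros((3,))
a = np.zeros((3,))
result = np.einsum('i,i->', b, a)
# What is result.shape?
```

()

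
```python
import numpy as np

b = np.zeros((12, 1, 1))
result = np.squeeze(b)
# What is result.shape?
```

(12,)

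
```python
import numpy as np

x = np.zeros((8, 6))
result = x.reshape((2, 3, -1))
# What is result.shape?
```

(2, 3, 8)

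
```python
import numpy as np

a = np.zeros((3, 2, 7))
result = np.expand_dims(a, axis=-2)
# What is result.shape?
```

(3, 2, 1, 7)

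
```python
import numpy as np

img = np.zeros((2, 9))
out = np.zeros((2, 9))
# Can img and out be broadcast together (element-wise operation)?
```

Yes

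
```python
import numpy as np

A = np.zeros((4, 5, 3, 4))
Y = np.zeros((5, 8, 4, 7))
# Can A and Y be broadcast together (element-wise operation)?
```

No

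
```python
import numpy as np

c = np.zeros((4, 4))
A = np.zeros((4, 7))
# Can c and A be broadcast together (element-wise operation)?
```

No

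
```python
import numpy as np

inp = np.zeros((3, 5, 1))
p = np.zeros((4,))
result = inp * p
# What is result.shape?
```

(3, 5, 4)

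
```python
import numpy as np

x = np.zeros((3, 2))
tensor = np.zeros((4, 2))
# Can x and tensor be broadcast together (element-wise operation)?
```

No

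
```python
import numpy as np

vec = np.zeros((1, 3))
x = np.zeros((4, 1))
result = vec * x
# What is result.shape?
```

(4, 3)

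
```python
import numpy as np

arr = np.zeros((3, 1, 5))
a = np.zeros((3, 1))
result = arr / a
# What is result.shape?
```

(3, 3, 5)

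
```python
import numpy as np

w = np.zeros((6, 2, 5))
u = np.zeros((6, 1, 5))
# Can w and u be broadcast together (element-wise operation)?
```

Yes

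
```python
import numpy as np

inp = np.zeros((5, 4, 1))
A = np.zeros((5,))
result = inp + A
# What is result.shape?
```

(5, 4, 5)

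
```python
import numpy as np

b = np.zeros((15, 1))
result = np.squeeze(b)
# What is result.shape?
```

(15,)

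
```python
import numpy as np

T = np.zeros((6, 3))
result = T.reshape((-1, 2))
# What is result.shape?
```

(9, 2)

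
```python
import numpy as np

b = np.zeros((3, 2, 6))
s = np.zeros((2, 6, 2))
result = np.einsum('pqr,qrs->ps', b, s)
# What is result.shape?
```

(3, 2)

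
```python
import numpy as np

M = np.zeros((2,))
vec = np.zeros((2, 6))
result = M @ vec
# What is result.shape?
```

(6,)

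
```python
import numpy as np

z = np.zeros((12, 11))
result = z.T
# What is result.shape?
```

(11, 12)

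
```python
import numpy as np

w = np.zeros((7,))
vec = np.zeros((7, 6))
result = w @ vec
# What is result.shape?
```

(6,)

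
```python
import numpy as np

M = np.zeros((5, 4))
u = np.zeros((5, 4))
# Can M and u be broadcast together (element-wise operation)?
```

Yes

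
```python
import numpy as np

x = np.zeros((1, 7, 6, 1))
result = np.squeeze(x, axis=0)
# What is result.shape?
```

(7, 6, 1)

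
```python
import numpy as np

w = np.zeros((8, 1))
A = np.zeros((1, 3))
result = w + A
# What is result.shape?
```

(8, 3)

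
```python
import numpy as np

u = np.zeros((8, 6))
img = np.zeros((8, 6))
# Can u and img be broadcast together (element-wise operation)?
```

Yes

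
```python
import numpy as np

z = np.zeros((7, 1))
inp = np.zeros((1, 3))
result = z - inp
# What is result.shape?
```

(7, 3)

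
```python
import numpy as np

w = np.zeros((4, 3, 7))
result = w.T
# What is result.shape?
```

(7, 3, 4)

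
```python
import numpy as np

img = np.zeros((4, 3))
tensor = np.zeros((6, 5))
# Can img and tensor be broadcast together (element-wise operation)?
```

No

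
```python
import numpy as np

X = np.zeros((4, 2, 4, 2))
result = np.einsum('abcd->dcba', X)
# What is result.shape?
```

(2, 4, 2, 4)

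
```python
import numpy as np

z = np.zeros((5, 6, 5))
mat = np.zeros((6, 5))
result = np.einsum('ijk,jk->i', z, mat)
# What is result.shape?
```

(5,)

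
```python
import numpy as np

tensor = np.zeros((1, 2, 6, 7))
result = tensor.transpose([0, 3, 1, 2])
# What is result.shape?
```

(1, 7, 2, 6)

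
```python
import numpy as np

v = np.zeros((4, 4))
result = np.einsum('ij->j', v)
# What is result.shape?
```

(4,)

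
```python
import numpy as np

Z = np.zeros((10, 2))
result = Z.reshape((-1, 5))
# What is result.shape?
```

(4, 5)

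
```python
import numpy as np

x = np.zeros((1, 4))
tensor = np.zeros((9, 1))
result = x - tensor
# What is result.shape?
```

(9, 4)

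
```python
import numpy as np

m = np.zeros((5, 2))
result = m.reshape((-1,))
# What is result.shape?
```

(10,)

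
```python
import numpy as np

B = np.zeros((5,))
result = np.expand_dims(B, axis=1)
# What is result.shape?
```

(5, 1)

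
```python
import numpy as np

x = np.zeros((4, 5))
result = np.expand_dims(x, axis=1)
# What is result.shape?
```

(4, 1, 5)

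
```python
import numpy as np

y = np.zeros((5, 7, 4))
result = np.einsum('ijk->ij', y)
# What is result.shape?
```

(5, 7)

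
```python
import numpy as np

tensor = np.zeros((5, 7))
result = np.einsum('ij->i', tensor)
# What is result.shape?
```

(5,)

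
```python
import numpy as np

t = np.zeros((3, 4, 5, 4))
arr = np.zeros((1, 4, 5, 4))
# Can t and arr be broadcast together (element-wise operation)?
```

Yes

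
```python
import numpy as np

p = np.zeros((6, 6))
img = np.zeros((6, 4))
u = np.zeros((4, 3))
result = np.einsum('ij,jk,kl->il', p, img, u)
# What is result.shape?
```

(6, 3)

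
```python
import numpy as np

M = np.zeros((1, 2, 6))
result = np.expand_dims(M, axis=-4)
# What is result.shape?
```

(1, 1, 2, 6)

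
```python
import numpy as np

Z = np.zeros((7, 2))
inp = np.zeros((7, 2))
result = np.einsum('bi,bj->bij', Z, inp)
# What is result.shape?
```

(7, 2, 2)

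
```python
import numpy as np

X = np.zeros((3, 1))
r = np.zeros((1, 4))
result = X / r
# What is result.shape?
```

(3, 4)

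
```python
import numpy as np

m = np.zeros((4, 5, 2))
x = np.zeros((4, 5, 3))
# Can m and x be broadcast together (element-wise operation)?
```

No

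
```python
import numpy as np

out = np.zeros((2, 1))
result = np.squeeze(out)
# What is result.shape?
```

(2,)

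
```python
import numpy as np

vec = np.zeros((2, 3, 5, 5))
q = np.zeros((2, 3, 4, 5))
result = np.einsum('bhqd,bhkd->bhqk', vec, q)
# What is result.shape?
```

(2, 3, 5, 4)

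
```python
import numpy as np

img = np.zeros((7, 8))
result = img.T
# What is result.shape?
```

(8, 7)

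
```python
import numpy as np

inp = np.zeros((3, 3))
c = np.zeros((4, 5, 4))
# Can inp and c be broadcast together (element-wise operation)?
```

No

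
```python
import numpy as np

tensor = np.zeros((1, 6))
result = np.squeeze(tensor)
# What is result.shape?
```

(6,)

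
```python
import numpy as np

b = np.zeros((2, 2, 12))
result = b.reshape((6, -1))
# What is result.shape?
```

(6, 8)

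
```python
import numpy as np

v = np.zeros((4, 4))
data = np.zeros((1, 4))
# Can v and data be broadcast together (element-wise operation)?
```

Yes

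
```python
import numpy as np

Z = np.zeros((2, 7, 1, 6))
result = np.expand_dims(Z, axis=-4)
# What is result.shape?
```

(2, 1, 7, 1, 6)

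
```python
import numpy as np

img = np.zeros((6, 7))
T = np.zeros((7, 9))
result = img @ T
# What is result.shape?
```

(6, 9)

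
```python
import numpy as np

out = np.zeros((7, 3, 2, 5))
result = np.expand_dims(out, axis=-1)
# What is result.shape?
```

(7, 3, 2, 5, 1)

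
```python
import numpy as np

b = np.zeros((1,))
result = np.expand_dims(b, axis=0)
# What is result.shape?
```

(1, 1)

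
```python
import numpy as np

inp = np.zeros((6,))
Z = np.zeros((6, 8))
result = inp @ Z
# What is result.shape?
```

(8,)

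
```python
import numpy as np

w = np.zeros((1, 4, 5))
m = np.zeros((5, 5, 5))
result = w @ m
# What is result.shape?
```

(5, 4, 5)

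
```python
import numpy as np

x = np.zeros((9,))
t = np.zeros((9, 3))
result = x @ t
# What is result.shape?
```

(3,)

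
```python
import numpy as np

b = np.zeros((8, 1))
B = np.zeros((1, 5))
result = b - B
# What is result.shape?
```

(8, 5)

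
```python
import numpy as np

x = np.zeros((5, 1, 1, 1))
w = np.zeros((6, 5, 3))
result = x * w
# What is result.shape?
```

(5, 6, 5, 3)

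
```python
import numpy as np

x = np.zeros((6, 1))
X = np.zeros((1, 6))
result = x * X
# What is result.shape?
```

(6, 6)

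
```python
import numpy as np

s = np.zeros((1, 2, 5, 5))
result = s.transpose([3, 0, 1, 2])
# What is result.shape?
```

(5, 1, 2, 5)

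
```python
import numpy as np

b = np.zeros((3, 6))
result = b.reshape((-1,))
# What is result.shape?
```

(18,)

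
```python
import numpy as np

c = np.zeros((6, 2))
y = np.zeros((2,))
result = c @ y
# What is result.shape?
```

(6,)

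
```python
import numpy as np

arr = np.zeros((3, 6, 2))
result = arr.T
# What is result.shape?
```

(2, 6, 3)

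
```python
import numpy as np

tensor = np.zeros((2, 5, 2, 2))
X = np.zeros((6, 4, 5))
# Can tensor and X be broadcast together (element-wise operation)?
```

No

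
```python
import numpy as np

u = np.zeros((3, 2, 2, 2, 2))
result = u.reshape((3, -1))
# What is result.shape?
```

(3, 16)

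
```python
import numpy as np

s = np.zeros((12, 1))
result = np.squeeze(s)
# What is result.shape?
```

(12,)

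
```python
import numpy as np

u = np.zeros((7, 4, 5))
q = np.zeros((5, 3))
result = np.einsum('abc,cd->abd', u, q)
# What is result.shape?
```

(7, 4, 3)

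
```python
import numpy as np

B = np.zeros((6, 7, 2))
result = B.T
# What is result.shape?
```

(2, 7, 6)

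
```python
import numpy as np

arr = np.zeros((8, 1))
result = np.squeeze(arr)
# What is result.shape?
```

(8,)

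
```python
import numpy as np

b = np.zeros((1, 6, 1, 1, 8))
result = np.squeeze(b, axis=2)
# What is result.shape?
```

(1, 6, 1, 8)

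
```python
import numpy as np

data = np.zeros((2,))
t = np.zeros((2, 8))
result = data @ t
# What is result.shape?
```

(8,)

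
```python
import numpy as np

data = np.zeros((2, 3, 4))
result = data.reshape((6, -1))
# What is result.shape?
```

(6, 4)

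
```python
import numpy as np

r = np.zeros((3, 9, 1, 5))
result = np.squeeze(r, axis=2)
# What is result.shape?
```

(3, 9, 5)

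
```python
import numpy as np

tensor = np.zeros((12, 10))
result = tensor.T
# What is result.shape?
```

(10, 12)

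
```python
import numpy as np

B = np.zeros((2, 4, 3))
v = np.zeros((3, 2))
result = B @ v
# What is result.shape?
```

(2, 4, 2)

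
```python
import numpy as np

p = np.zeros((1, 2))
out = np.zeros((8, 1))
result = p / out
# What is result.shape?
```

(8, 2)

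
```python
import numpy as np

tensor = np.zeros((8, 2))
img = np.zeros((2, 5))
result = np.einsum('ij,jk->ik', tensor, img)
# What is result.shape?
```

(8, 5)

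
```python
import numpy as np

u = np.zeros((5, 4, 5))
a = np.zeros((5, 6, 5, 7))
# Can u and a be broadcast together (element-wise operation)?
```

No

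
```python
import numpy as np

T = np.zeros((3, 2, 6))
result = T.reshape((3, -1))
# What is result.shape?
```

(3, 12)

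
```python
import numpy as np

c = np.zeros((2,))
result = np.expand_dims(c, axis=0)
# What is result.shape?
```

(1, 2)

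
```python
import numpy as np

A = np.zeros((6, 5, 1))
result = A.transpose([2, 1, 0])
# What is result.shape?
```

(1, 5, 6)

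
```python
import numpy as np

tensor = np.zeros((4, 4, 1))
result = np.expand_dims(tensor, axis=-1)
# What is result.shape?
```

(4, 4, 1, 1)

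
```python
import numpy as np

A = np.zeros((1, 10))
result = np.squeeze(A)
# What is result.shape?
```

(10,)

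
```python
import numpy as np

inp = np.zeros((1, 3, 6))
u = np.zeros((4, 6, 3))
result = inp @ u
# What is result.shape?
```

(4, 3, 3)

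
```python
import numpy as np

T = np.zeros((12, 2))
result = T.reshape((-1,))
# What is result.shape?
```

(24,)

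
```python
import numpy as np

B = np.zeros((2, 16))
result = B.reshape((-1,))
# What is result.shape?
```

(32,)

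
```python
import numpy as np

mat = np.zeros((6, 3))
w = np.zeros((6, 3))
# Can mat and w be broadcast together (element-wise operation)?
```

Yes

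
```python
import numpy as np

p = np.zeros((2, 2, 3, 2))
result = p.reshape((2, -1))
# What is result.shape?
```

(2, 12)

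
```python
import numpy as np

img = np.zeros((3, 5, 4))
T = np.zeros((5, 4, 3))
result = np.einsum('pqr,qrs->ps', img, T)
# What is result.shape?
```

(3, 3)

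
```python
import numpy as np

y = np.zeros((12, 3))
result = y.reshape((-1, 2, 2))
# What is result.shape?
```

(9, 2, 2)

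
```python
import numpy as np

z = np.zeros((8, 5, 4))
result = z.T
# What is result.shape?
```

(4, 5, 8)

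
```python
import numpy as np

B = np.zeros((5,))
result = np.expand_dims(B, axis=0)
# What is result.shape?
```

(1, 5)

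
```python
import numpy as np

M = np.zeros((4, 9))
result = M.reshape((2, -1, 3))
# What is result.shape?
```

(2, 6, 3)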